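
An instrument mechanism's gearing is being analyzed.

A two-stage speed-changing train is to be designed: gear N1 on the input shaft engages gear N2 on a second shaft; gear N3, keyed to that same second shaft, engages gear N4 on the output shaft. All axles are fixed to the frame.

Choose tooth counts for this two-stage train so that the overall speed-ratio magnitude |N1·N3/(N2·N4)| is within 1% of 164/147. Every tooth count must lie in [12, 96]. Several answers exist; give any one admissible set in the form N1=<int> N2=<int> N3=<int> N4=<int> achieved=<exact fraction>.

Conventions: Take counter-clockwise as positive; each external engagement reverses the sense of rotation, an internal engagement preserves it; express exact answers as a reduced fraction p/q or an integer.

N1=12 N2=21 N3=41 N4=21 achieved=164/147

topology: fixed-axis compound train — 2 stages, target 164/147
target = 164/147 in lowest terms: an exact hit needs N1·N3 = k·164 and N2·N4 = k·147 for one integer k, every count in [12, 96]; additionally prefer no 1:1 stage (N1 ≠ N2, N3 ≠ N4)
k = 1…2: no 1:1-free in-range split of k·164 and k·147 into factor pairs; take k = 3
k = 3: N1·N3 = 492 = 12·41, N2·N4 = 441 = 21·21
achieved = 12·41/(21·21) = 164/147; |achieved − target| = 0 ≤ 41/3675 ✓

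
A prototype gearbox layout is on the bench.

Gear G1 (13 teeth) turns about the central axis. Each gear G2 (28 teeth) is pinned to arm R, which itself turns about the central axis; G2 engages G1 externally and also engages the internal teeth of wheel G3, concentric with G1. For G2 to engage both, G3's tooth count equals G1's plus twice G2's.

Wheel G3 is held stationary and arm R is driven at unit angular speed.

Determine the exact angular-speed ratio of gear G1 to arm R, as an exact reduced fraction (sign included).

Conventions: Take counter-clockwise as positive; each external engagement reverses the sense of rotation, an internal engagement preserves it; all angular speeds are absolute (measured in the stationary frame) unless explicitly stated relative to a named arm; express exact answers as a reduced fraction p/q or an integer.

recognized (axles ride arm R): planetary set, 13/28/69 teeth
ring teeth: 13 + 2·28 = 69
13(ω_sun−ω_arm) = −69(ω_ring−ω_arm),  ω_ring = 0, ω_arm = 1
ω_sun = 1 − (69/13)(0−1) = 82/13
ω_out/ω_in = 82/13

82/13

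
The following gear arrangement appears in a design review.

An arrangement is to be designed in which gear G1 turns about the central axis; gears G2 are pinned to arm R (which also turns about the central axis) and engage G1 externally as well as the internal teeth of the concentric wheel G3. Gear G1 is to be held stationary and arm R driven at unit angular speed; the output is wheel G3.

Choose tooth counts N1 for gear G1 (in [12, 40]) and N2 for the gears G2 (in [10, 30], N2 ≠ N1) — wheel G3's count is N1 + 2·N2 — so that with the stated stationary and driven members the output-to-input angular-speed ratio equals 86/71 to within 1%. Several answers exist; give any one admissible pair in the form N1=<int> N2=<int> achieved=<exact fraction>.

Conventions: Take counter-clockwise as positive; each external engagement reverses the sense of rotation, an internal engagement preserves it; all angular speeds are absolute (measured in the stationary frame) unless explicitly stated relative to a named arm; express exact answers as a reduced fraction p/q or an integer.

N1=15 N2=28 achieved=86/71

topology: planetary set — design target 86/71, arm = carrier (Willis)
Willis with ω_sun = 0: ω_ring/ω_arm = (N1+N3)/N3; set equal to 86/71  ⇒  N3/N1 = 1/(86/71 − 1) = 71/15
N3 = N1 + 2·N2  ⇒  N2/N1 = (N3/N1 − 1)/2 = (71/15 − 1)/2 = 28/15
smallest multiple with N1 ≥ 12 and N2 ≥ 10: k = 1  ⇒  N1 = 1·15 = 15, N2 = 1·28 = 28 (N1 ≤ 40, N2 ≤ 30, N2 ≠ N1 ✓), N3 = 15 + 2·28 = 71
check: (N1+N3)/N3 with N1 = 15, N3 = 71 gives 86/71; |achieved − target| = 0 ≤ 43/3550 ✓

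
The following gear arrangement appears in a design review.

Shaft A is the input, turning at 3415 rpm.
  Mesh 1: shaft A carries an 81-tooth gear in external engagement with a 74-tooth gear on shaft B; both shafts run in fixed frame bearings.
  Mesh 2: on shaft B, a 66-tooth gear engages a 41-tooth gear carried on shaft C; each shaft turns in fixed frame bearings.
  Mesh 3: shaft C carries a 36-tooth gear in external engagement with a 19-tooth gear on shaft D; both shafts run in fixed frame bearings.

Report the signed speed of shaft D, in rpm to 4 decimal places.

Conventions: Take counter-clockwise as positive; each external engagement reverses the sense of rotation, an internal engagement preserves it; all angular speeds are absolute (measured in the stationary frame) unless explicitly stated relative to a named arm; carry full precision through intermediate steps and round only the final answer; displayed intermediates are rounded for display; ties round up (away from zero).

3-mesh fixed-axis compound train (all bearings frame-fixed)
mesh 1 [81T→74T]: ω = 3415.0000×81/74 = 3738.0405 rpm, sense flips to −
mesh 2 [66T→41T]: ω = 3738.0405×66/41 = 6017.3336 rpm, sense flips to +
mesh 3 [36T→19T]: ω = 6017.3336×36/19 = 11401.2636 rpm, sense flips to −
signed output speed = -11401.2636 rpm

-11401.2636 rpm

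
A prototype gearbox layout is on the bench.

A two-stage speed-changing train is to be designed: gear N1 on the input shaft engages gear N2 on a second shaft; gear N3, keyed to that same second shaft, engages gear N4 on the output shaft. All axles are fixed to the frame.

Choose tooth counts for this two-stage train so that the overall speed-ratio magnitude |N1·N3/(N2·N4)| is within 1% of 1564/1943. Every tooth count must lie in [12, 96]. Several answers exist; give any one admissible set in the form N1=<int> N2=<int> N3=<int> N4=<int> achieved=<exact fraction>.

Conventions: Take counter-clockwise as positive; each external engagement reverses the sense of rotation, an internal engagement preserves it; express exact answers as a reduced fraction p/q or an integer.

topology: fixed-axis compound train — 2 stages, target 1564/1943
target = 1564/1943 in lowest terms: an exact hit needs N1·N3 = k·1564 and N2·N4 = k·1943 for one integer k, every count in [12, 96]; additionally prefer no 1:1 stage (N1 ≠ N2, N3 ≠ N4)
k = 1: N1·N3 = 1564 = 17·92, N2·N4 = 1943 = 29·67
achieved = 17·92/(29·67) = 1564/1943; |achieved − target| = 0 ≤ 391/48575 ✓

N1=17 N2=29 N3=92 N4=67 achieved=1564/1943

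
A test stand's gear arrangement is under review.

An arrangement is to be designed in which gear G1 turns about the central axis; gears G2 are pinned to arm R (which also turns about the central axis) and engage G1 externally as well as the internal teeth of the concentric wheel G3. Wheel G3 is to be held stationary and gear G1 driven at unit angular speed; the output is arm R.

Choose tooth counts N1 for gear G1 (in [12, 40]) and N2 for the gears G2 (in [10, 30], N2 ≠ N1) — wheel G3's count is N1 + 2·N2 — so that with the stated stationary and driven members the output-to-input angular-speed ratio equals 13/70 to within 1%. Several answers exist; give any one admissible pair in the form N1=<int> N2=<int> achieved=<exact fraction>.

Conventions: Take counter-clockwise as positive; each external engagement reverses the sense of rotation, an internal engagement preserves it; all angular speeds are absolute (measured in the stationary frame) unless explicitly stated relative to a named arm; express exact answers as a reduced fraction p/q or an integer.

N1=13 N2=22 achieved=13/70

design class (target 13/70): planetary set
Willis with ω_ring = 0: ω_arm/ω_sun = N1/(N1+N3); set equal to 13/70  ⇒  N3/N1 = 1/(13/70) − 1 = 57/13
N3 = N1 + 2·N2  ⇒  N2/N1 = (N3/N1 − 1)/2 = (57/13 − 1)/2 = 22/13
smallest multiple with N1 ≥ 12 and N2 ≥ 10: k = 1  ⇒  N1 = 1·13 = 13, N2 = 1·22 = 22 (N1 ≤ 40, N2 ≤ 30, N2 ≠ N1 ✓), N3 = 13 + 2·22 = 57
check: N1/(N1+N3) with N1 = 13, N3 = 57 gives 13/70; |achieved − target| = 0 ≤ 13/7000 ✓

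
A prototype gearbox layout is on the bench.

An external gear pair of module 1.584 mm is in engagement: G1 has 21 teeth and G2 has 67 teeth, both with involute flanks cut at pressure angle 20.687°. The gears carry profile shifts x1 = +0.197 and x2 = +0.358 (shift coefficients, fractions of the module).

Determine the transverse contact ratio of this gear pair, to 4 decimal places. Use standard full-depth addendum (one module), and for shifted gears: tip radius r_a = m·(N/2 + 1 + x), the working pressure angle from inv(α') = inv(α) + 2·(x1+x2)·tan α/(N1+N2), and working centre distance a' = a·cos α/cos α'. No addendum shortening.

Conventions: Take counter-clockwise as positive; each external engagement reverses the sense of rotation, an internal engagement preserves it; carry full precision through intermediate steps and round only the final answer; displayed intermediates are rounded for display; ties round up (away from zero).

1.5708

single-mesh involute tooth geometry (21T engaging 67T at module 1.584)
base radii: r_b1 = 15.559639, r_b2 = 49.642657
tip radii: r_a1 = 18.528048, r_a2 = 55.215072
inv(α') = inv(20.687°) + 2·(+0.197+0.358)·tan α/(21+67) = 0.02131601  ⇒  α' = 22.43350°
a' = a·cos α / cos α' = 69.6960·cos 20.687°/cos 22.43350° = 70.540592
action lengths: √(r_a1²−r_b1²) = 10.059136, √(r_a2²−r_b2²) = 24.172522
base pitch p_b = π·m·cos α = 4.655433
CR = (10.059136 + 24.172522 − 70.540592·sin 22.43350°)/4.655433 = 1.570766
contact ratio ≈ 1.5708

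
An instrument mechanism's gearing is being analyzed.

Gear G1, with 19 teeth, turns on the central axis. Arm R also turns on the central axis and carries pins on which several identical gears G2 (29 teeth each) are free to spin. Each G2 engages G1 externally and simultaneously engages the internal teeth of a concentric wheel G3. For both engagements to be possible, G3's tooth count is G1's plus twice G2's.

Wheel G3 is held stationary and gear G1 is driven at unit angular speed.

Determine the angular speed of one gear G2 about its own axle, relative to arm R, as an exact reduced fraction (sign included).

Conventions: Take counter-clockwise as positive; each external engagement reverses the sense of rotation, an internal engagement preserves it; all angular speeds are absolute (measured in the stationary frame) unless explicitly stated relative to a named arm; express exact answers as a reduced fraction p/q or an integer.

-1463/2784

topology: planetary set — G1 19T / G2 29T / G3 77T, arm = carrier (Willis)
ring teeth: 19 + 2·29 = 77
19(ω_sun−ω_arm) = −77(ω_ring−ω_arm),  ω_ring = 0, ω_sun = 1
19(1−ω_arm) = −77(0−ω_arm)  ⇒  96·ω_arm = 19  ⇒  ω_arm = 19/96
sun–planet mesh: 19·(1−19/96) = −29·(ω_p−ω_arm)  ⇒  ω_p−ω_arm = -1463/2784
exact speed ratio = -1463/2784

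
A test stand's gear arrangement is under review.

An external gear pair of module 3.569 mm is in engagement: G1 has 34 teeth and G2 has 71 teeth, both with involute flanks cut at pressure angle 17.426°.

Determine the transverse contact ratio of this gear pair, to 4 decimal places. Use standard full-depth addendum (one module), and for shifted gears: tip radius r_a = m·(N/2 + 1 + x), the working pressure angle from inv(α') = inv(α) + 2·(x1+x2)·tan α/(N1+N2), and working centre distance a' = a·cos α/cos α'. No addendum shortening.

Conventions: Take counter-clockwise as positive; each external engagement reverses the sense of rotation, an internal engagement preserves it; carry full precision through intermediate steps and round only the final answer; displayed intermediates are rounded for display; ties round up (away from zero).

single-mesh involute tooth geometry (34T engaging 71T at module 3.569)
base radii: r_b1 = 57.888384, r_b2 = 120.884567
tip radii: r_a1 = 64.242000, r_a2 = 130.268500
no profile shift: α' = α, a' = a
action lengths: √(r_a1²−r_b1²) = 27.856230, √(r_a2²−r_b2²) = 48.546921
base pitch p_b = π·m·cos α = 10.697748
CR = (27.856230 + 48.546921 − 187.372500·sin 17.42600°)/10.697748 = 1.896661
contact ratio ≈ 1.8967

1.8967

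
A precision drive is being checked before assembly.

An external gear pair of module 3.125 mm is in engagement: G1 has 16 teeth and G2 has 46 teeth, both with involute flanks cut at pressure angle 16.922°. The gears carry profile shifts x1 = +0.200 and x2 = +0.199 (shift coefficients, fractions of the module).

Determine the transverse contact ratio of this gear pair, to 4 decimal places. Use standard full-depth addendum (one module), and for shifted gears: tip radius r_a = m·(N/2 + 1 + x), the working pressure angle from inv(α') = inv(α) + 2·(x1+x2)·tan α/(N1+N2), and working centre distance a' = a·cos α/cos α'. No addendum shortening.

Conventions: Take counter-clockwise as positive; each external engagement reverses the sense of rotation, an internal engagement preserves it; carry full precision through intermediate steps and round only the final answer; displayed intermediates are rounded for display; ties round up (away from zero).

class = single-mesh tooth geometry [involute pair 16T × 46T, m = 3.125]
base radii: r_b1 = 23.917547, r_b2 = 68.762948
tip radii: r_a1 = 28.750000, r_a2 = 75.621875
inv(α') = inv(16.922°) + 2·(+0.200+0.199)·tan α/(16+46) = 0.01281398  ⇒  α' = 19.04768°
a' = a·cos α / cos α' = 96.8750·cos 16.922°/cos 19.04768° = 98.048935
action lengths: √(r_a1²−r_b1²) = 15.953477, √(r_a2²−r_b2²) = 31.469428
base pitch p_b = π·m·cos α = 9.392399
CR = (15.953477 + 31.469428 − 98.048935·sin 19.04768°)/9.392399 = 1.642196
contact ratio ≈ 1.6422

1.6422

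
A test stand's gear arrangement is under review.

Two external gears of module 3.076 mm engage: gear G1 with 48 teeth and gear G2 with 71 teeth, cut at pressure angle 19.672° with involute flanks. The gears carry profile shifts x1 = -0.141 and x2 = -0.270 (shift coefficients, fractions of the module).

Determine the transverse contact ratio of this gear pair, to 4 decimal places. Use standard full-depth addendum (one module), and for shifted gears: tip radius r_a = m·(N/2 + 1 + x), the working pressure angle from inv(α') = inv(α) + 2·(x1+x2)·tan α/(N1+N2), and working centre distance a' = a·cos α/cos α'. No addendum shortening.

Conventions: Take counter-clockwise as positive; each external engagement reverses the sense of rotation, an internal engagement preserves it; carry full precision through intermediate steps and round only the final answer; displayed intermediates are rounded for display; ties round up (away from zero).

single-mesh involute tooth geometry (48T engaging 71T at module 3.076)
base radii: r_b1 = 69.515275, r_b2 = 102.824677
tip radii: r_a1 = 76.466284, r_a2 = 111.443480
inv(α') = inv(19.672°) + 2·(-0.141-0.270)·tan α/(48+71) = 0.01168996  ⇒  α' = 18.49004°
a' = a·cos α / cos α' = 183.0220·cos 19.672°/cos 18.49004° = 181.720589
action lengths: √(r_a1²−r_b1²) = 31.854657, √(r_a2²−r_b2²) = 42.973655
base pitch p_b = π·m·cos α = 9.099528
CR = (31.854657 + 42.973655 − 181.720589·sin 18.49004°)/9.099528 = 1.889930
contact ratio ≈ 1.8899

1.8899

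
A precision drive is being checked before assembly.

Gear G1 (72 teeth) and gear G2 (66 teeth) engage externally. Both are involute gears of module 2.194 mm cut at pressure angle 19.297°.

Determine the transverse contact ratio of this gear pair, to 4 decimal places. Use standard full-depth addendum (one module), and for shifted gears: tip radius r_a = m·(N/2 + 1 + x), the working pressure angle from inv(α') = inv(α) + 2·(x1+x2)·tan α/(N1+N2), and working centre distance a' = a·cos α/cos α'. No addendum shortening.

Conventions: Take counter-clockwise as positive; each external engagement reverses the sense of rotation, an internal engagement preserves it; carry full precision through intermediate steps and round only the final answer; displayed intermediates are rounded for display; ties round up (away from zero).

1.8483

topology: single-mesh involute geometry — m = 2.194, 72T/66T pair
base radii: r_b1 = 74.546541, r_b2 = 68.334329
tip radii: r_a1 = 81.178000, r_a2 = 74.596000
no profile shift: α' = α, a' = a
action lengths: √(r_a1²−r_b1²) = 32.135353, √(r_a2²−r_b2²) = 29.916261
base pitch p_b = π·m·cos α = 6.505413
CR = (32.135353 + 29.916261 − 151.386000·sin 19.29700°)/6.505413 = 1.848283
contact ratio ≈ 1.8483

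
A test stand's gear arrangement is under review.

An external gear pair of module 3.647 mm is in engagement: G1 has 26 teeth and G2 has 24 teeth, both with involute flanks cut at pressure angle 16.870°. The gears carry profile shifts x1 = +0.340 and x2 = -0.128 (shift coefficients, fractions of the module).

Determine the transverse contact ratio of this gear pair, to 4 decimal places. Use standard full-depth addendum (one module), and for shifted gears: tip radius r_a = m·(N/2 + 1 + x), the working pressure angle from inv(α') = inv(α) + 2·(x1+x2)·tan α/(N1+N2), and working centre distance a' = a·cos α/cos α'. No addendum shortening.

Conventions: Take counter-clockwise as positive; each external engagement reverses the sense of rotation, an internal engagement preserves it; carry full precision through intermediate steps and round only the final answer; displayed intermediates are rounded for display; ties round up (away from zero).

single-mesh involute tooth geometry (26T engaging 24T at module 3.647)
base radii: r_b1 = 45.370699, r_b2 = 41.880645
tip radii: r_a1 = 52.297980, r_a2 = 46.944184
inv(α') = inv(16.870°) + 2·(+0.340-0.128)·tan α/(26+24) = 0.01138592  ⇒  α' = 18.33283°
a' = a·cos α / cos α' = 91.1750·cos 16.870°/cos 18.33283° = 91.916530
action lengths: √(r_a1²−r_b1²) = 26.011120, √(r_a2²−r_b2²) = 21.207733
base pitch p_b = π·m·cos α = 10.964327
CR = (26.011120 + 21.207733 − 91.916530·sin 18.33283°)/10.964327 = 1.669757
contact ratio ≈ 1.6698

1.6698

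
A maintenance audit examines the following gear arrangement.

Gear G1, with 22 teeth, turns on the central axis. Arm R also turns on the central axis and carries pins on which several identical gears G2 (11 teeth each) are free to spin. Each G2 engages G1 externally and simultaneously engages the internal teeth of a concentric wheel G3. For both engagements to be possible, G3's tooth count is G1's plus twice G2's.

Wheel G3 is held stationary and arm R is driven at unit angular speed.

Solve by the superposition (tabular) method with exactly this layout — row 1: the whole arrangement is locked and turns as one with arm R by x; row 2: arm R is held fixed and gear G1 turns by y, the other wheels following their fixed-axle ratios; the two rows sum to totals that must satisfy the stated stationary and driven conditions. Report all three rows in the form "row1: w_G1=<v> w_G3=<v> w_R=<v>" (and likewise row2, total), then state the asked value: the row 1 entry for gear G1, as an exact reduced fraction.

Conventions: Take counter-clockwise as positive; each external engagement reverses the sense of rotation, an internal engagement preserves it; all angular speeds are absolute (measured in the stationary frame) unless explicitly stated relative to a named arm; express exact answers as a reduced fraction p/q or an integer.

recognized (axles ride arm R): planetary set, 22/11/44 teeth
row 1 — lock + rotate with arm: ω_sun = ω_ring = ω_arm = x
row 2: sun turns y, ring = −(22/44)·y, arm 0
boundary: total ω_ring = x − (22/44)·y = 0 and total ω_arm = x = 1  ⇒  y = 2, x = 1
row 2 ring = −(22/44)·2 = -1
totals (row 1 + row 2): sun 1 + 2 = 3, ring 1 + (-1) = 0, arm 1 + 0 = 1
asked cell (row1, sun) = 1

row1: w_G1=1 w_G3=1 w_R=1
row2: w_G1=2 w_G3=-1 w_R=0
total: w_G1=3 w_G3=0 w_R=1
asked value: 1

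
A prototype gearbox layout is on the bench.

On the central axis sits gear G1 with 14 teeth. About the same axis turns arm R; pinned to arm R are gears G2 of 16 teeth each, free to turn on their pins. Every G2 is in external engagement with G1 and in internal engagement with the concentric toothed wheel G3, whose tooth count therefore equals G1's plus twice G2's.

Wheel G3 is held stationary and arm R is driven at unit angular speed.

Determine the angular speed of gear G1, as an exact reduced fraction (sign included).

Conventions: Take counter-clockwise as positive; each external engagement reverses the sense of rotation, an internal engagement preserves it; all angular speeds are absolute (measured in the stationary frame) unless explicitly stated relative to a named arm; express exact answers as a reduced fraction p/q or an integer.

class = planetary set [G3 = 14+2·16 = 46; Willis about the carrier]
ring teeth: 14 + 2·16 = 46
14(ω_sun−ω_arm) = −46(ω_ring−ω_arm),  ω_ring = 0, ω_arm = 1
ω_sun = 1 − (46/14)(0−1) = 30/7
exact speed ratio = 30/7

30/7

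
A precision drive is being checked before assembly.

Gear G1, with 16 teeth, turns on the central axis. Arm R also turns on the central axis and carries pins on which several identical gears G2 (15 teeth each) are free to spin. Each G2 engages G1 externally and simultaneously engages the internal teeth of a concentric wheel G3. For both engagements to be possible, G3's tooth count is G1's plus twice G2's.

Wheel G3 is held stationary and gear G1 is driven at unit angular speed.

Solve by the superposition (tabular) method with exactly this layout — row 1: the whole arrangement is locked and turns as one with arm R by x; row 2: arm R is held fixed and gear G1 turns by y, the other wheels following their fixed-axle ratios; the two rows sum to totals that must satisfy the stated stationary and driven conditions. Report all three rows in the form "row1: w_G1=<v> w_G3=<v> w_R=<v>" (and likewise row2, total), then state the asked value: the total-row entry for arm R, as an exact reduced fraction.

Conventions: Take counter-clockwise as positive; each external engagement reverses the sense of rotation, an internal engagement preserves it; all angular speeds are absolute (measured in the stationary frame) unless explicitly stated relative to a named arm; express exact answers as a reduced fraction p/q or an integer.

planetary set (16T centre, 15T on arm, 46T internal) — Willis relation
row 1 — lock + rotate with arm: ω_sun = ω_ring = ω_arm = x
row 2: sun turns y, ring = −(16/46)·y, arm 0
boundary: total ω_ring = x − (16/46)·y = 0 and total ω_sun = x + y = 1  ⇒  y = 23/31, x = 8/31
row 2 ring = −(16/46)·23/31 = -8/31
totals (row 1 + row 2): sun 8/31 + 23/31 = 1, ring 8/31 + (-8/31) = 0, arm 8/31 + 0 = 8/31
asked cell (total, arm) = 8/31

row1: w_G1=8/31 w_G3=8/31 w_R=8/31
row2: w_G1=23/31 w_G3=-8/31 w_R=0
total: w_G1=1 w_G3=0 w_R=8/31
asked value: 8/31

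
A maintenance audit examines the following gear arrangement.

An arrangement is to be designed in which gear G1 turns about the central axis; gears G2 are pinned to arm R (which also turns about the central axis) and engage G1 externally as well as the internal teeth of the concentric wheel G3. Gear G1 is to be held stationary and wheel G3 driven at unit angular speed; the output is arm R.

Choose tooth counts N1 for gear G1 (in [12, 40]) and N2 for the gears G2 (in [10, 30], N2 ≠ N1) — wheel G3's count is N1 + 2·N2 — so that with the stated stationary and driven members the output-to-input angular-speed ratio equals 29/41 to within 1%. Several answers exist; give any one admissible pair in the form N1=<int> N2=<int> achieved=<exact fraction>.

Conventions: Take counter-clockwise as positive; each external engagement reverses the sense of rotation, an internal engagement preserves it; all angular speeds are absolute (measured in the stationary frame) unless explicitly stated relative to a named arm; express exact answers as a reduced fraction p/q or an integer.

N1=24 N2=17 achieved=29/41

class = planetary set [ratio 29/41 wanted; Willis about the carrier]
Willis with ω_sun = 0: ω_arm/ω_ring = N3/(N1+N3); set equal to 29/41  ⇒  N3/N1 = (29/41)/(1 − 29/41) = 29/12
N3 = N1 + 2·N2  ⇒  N2/N1 = (N3/N1 − 1)/2 = (29/12 − 1)/2 = 17/24
smallest multiple with N1 ≥ 12 and N2 ≥ 10: k = 1  ⇒  N1 = 1·24 = 24, N2 = 1·17 = 17 (N1 ≤ 40, N2 ≤ 30, N2 ≠ N1 ✓), N3 = 24 + 2·17 = 58
check: N3/(N1+N3) with N1 = 24, N3 = 58 gives 29/41; |achieved − target| = 0 ≤ 29/4100 ✓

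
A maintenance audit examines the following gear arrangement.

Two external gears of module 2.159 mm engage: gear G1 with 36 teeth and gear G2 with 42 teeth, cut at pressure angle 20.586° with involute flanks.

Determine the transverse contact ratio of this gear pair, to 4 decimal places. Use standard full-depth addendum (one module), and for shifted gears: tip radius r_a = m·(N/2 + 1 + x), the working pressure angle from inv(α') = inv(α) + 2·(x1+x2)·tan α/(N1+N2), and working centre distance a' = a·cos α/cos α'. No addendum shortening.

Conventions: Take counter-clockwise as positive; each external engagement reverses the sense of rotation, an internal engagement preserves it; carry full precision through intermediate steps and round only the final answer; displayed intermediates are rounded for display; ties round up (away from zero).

recognized (one external pair, fixed centres): single-mesh tooth geometry, m = 2.159, N1 = 36, N2 = 42
base radii: r_b1 = 36.380486, r_b2 = 42.443900
tip radii: r_a1 = 41.021000, r_a2 = 47.498000
no profile shift: α' = α, a' = a
action lengths: √(r_a1²−r_b1²) = 18.952116, √(r_a2²−r_b2²) = 21.320773
base pitch p_b = π·m·cos α = 6.349593
CR = (18.952116 + 21.320773 − 84.201000·sin 20.58600°)/6.349593 = 1.679908
contact ratio ≈ 1.6799

1.6799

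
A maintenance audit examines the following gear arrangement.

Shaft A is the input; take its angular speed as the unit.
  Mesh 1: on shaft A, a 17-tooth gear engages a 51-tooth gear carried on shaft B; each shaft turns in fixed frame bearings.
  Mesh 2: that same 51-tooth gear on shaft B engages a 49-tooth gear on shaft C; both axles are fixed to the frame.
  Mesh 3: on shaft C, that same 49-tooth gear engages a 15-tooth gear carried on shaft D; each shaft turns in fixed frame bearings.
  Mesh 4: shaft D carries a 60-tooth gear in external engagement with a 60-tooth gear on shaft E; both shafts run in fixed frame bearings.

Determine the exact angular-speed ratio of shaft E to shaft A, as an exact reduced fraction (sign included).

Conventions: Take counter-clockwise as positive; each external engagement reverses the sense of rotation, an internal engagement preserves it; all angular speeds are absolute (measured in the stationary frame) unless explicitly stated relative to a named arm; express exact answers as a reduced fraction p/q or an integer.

class = fixed-axis compound train [4 meshes; 4 ratios multiply, 4 sense flips]
mesh 1 [17T→51T]: running ratio 1/3, sense −
mesh 2 [51T→49T]: running ratio 17/49, sense +
mesh 3 [49T→15T]: running ratio 17/15, sense −
mesh 4 [60T→60T]: running ratio 17/15, sense +
ω_out/ω_in = 17/15

17/15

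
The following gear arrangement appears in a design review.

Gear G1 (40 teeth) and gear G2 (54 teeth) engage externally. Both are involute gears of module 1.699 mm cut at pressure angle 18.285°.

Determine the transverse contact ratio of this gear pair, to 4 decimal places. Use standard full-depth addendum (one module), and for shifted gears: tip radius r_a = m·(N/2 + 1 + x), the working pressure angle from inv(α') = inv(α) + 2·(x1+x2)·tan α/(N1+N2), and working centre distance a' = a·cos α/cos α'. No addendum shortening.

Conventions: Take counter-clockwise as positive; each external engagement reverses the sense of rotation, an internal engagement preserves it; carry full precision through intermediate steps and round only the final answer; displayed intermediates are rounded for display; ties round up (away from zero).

1.8364

single-mesh involute tooth geometry (40T engaging 54T at module 1.699)
base radii: r_b1 = 32.264270, r_b2 = 43.556764
tip radii: r_a1 = 35.679000, r_a2 = 47.572000
no profile shift: α' = α, a' = a
action lengths: √(r_a1²−r_b1²) = 15.231807, √(r_a2²−r_b2²) = 19.128603
base pitch p_b = π·m·cos α = 5.068060
CR = (15.231807 + 19.128603 − 79.853000·sin 18.28500°)/5.068060 = 1.836407
contact ratio ≈ 1.8364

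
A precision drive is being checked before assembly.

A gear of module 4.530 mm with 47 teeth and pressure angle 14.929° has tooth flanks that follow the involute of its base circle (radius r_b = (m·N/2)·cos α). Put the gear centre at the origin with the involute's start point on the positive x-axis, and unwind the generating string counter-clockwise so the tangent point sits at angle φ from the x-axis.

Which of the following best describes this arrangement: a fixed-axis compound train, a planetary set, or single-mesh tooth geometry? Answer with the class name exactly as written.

recognized (one wheel, involute flank): single-mesh tooth geometry, m = 4.530, N = 47
classification: single-mesh tooth geometry

single-mesh tooth geometry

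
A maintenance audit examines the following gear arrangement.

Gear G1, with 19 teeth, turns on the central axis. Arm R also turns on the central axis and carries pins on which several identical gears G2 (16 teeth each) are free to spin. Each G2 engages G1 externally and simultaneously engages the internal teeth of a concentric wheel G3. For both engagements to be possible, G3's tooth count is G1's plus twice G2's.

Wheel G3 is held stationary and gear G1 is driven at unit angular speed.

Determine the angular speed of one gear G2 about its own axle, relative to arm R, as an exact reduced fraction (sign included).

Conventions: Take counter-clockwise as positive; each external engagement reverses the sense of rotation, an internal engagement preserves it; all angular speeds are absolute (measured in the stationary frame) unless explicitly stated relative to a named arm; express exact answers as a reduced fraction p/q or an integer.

-969/1120

planetary set (19T centre, 16T on arm, 51T internal) — Willis relation
ring teeth: 19 + 2·16 = 51
19(ω_sun−ω_arm) = −51(ω_ring−ω_arm),  ω_ring = 0, ω_sun = 1
19(1−ω_arm) = −51(0−ω_arm)  ⇒  70·ω_arm = 19  ⇒  ω_arm = 19/70
sun–planet mesh: 19·(1−19/70) = −16·(ω_p−ω_arm)  ⇒  ω_p−ω_arm = -969/1120
exact speed ratio = -969/1120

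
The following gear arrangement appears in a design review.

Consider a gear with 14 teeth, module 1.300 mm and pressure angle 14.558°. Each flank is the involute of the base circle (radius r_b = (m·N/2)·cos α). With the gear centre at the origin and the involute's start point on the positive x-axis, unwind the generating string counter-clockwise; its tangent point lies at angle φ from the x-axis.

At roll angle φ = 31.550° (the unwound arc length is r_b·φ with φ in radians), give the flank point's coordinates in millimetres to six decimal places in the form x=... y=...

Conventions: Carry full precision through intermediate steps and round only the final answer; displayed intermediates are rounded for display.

x=10.043642 y=0.475501

class = single-mesh tooth geometry [base-circle involute, m = 1.300, 14T]
pitch radius r_p = m·N/2 = 1.300·14/2 = 9.100000
base radius r_b = r_p·cos α = 9.100000·cos 14.558° = 8.807833
roll angle φ = 31.550° = 0.55065138 rad
x = r_b·(cos φ + φ·sin φ) = 10.043642
y = r_b·(sin φ − φ·cos φ) = 0.475501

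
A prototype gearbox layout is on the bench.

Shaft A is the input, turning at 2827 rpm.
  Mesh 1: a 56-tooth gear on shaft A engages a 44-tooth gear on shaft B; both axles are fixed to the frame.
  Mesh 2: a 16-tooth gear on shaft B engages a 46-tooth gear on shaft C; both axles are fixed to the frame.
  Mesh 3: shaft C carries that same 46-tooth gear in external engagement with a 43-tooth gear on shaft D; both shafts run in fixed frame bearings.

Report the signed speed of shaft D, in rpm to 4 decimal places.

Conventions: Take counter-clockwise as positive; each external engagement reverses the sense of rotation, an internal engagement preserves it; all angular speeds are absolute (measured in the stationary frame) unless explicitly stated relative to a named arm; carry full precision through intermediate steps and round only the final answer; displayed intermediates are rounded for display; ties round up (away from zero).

class = fixed-axis compound train [3 meshes; 3 ratios multiply, 3 sense flips]
mesh 1 [56T→44T]: ω = 2827.0000×56/44 = 3598.0000 rpm, sense flips to −
mesh 2 [16T→46T]: ω = 3598.0000×16/46 = 1251.4783 rpm, sense flips to +
mesh 3 [46T→43T]: ω = 1251.4783×46/43 = 1338.7907 rpm, sense flips to −
signed output speed = -1338.7907 rpm

-1338.7907 rpm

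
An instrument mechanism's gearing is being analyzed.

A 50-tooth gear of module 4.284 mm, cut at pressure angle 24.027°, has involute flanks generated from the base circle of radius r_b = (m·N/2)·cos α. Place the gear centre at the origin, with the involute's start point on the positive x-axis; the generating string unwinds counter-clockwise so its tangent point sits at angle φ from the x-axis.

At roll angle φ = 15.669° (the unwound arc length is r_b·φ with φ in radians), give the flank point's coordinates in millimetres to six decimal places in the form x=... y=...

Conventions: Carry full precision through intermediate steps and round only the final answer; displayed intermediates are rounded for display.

recognized (one wheel, involute flank): single-mesh tooth geometry, m = 4.284, N = 50
pitch radius r_p = m·N/2 = 4.284·50/2 = 107.100000
base radius r_b = r_p·cos α = 107.100000·cos 24.027° = 97.820180
roll angle φ = 15.669° = 0.27347564 rad
x = r_b·(cos φ + φ·sin φ) = 101.410003
y = r_b·(sin φ − φ·cos φ) = 0.661929

x=101.410003 y=0.661929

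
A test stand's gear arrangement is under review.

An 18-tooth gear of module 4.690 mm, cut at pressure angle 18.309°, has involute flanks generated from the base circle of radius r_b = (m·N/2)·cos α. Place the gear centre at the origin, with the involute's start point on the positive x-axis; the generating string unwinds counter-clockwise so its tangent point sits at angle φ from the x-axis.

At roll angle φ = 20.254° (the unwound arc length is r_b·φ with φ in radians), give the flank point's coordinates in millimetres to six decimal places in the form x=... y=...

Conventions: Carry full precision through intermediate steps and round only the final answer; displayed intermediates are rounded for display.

x=42.499291 y=0.582720

topology: single-mesh involute geometry — m = 4.690, N = 18
pitch radius r_p = m·N/2 = 4.690·18/2 = 42.210000
base radius r_b = r_p·cos α = 42.210000·cos 18.309° = 40.073167
roll angle φ = 20.254° = 0.35349899 rad
x = r_b·(cos φ + φ·sin φ) = 42.499291
y = r_b·(sin φ − φ·cos φ) = 0.582720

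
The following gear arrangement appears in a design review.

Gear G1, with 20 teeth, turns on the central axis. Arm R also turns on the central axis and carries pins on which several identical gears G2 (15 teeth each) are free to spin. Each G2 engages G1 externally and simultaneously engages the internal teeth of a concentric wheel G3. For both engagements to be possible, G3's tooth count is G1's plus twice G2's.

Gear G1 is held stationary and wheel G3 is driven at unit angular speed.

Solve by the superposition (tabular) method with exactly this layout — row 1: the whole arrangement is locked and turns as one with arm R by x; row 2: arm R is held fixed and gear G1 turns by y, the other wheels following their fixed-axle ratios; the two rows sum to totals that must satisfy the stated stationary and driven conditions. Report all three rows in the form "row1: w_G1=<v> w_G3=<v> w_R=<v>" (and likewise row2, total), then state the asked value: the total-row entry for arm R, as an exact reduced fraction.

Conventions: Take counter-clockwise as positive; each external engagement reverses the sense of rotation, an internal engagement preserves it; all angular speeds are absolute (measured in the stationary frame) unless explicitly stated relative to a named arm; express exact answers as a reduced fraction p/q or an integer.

row1: w_G1=5/7 w_G3=5/7 w_R=5/7
row2: w_G1=-5/7 w_G3=2/7 w_R=0
total: w_G1=0 w_G3=1 w_R=5/7
asked value: 5/7

recognized (axles ride arm R): planetary set, 20/15/50 teeth
row 1 — lock + rotate with arm: ω_sun = ω_ring = ω_arm = x
row 2 (arm held, sun turns y): ω_ring = −(20/50)·y, ω_arm = 0
boundary: total ω_sun = x + y = 0 and total ω_ring = x − (20/50)·y = 1  ⇒  y = -5/7, x = 5/7
row 2 ring = −(20/50)·(-5/7) = 2/7
totals (row 1 + row 2): sun 5/7 + (-5/7) = 0, ring 5/7 + 2/7 = 1, arm 5/7 + 0 = 5/7
asked cell (total, arm) = 5/7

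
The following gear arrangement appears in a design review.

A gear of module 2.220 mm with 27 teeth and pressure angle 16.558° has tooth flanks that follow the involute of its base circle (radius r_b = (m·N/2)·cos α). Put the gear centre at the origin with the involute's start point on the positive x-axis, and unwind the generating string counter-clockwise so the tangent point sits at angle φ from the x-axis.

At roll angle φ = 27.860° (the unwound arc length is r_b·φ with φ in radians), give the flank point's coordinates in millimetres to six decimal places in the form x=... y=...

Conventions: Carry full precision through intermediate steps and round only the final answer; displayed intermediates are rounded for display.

x=31.925174 y=1.075088

topology: single-mesh involute geometry — m = 2.220, N = 27
pitch radius r_p = m·N/2 = 2.220·27/2 = 29.970000
base radius r_b = r_p·cos α = 29.970000·cos 16.558° = 28.727196
roll angle φ = 27.860° = 0.48624873 rad
x = r_b·(cos φ + φ·sin φ) = 31.925174
y = r_b·(sin φ − φ·cos φ) = 1.075088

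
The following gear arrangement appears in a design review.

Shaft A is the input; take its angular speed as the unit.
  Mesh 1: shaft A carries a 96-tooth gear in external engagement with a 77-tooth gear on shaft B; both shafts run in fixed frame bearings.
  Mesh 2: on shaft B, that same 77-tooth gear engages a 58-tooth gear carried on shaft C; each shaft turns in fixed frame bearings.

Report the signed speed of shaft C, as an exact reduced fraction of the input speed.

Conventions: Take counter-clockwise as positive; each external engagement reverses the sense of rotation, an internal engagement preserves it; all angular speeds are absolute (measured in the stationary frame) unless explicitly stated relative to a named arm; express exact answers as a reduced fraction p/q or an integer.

48/29

2-mesh fixed-axis compound train (all bearings frame-fixed)
mesh 1 [96T→77T]: |ω|/ω_in = 1×96/77 = 96/77, sense flips to −
mesh 2 [77T→58T]: |ω|/ω_in = (96/77)×77/58 = 48/29, sense flips to +
signed output speed (× input speed) = 48/29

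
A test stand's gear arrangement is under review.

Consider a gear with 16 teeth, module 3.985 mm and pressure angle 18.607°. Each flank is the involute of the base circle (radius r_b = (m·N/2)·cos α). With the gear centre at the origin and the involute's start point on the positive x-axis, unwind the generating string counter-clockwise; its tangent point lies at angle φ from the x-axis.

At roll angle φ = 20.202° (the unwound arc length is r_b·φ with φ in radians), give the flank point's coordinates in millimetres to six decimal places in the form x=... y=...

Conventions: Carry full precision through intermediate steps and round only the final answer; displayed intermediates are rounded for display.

recognized (one wheel, involute flank): single-mesh tooth geometry, m = 3.985, N = 16
pitch radius r_p = m·N/2 = 3.985·16/2 = 31.880000
base radius r_b = r_p·cos α = 31.880000·cos 18.607° = 30.213614
roll angle φ = 20.202° = 0.35259142 rad
x = r_b·(cos φ + φ·sin φ) = 32.033734
y = r_b·(sin φ − φ·cos φ) = 0.436001

x=32.033734 y=0.436001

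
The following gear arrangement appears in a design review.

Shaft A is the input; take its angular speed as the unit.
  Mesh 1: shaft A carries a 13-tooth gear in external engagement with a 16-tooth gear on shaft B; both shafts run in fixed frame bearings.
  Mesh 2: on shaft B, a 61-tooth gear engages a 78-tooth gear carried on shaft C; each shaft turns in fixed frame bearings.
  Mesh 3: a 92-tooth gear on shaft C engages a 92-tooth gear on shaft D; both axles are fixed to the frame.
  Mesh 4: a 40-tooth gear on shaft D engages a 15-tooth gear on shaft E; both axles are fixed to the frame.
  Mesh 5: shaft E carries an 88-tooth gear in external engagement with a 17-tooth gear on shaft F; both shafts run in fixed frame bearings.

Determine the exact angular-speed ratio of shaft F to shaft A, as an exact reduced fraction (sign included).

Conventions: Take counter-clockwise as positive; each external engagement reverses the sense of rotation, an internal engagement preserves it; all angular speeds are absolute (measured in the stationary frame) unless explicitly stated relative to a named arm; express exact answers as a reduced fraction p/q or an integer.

class = fixed-axis compound train [5 meshes; 5 ratios multiply, 5 sense flips]
mesh 1 [13T→16T]: running ratio 13/16, sense −
mesh 2 [61T→78T]: running ratio 61/96, sense +
mesh 3 [92T→92T]: running ratio 61/96, sense −
mesh 4 [40T→15T]: running ratio 61/36, sense +
mesh 5 [88T→17T]: running ratio 1342/153, sense −
ω_out/ω_in = -1342/153

-1342/153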